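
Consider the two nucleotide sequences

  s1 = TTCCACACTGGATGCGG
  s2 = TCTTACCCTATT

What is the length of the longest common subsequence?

Match T [1,3], T [2,4], C [3,6], C [4,7], C [6,8], A [7,10], T [9,11], T [13,12] — 8 bases in the same relative order in both. The LCS DP gives dp[17][12] = 8, so this is optimal.

8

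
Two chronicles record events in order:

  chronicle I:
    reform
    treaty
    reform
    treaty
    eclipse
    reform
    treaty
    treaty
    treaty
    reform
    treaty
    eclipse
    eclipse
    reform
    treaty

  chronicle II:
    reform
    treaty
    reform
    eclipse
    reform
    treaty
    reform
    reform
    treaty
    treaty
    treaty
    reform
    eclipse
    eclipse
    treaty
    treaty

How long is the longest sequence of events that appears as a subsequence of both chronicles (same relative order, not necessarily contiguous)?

Pick reform (chronicle I #1, chronicle II #1) → treaty (chronicle I #2, chronicle II #2) → reform (chronicle I #3, chronicle II #5) → treaty (chronicle I #4, chronicle II #6) → reform (chronicle I #6, chronicle II #8) → treaty (chronicle I #7, chronicle II #9) → treaty (chronicle I #8, chronicle II #10) → treaty (chronicle I #9, chronicle II #11) → reform (chronicle I #10, chronicle II #12) → eclipse (chronicle I #12, chronicle II #13) → eclipse (chronicle I #13, chronicle II #14) → treaty (chronicle I #15, chronicle II #16); all 12 events appear in both, in order, and the DP table's final entry dp[15][16] is also 12, so no common subsequence is longer.

12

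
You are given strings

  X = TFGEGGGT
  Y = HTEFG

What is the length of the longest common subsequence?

3

Let dp[i][j] be the LCS length of the first i characters of X and the first j characters of Y. dp[i][j] = dp[i-1][j-1]+1 when the i-th and j-th characters match, else max(dp[i-1][j], dp[i][j-1]).
    ·  H  T  E  F  G
 ·  0  0  0  0  0  0
 T  0  0  1  1  1  1
 F  0  0  1  1  2  2
 G  0  0  1  1  2  3
 E  0  0  1  2  2  3
 G  0  0  1  2  2  3
 G  0  0  1  2  2  3
 G  0  0  1  2  2  3
 T  0  0  1  2  2  3
dp[8][5] = 3. One LCS (by backtracking along matches): TFG.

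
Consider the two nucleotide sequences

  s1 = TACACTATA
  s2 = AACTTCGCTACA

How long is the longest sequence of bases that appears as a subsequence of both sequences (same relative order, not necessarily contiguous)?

Match T [1,5]; then C [3,6]; then C [5,8]; then T [6,9]; then A [7,10]; then A [9,12] — 6 bases in the same relative order in both. Since dp[9][12] = 6, nothing longer is possible.

6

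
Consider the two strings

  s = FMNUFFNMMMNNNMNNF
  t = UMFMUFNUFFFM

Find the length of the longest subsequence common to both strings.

Pick F (s #1, t #3); then M (s #2, t #4); then N (s #3, t #7); then U (s #4, t #8); then F (s #5, t #10); then F (s #6, t #11); then M (s #14, t #12); all 7 characters appear in both, in order. dp[17][12] = 7 confirms this is the maximum.

7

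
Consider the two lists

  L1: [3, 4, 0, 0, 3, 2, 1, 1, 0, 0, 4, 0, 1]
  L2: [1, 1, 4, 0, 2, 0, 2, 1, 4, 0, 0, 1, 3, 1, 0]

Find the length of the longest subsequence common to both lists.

Match 4 at L1[2]=L2[3]; then 0 at L1[3]=L2[4]; then 0 at L1[4]=L2[6]; then 2 at L1[6]=L2[7]; then 1 at L1[7]=L2[8]; then 0 at L1[9]=L2[10]; then 0 at L1[10]=L2[11]; then 0 at L1[12]=L2[15] — 8 values in the same relative order in both. The LCS DP gives dp[13][15] = 8, so this is optimal.

8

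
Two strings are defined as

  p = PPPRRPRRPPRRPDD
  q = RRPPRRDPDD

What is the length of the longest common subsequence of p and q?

Let dp[i][j] be the LCS length of the first i characters of p and the first j characters of q. dp[i][j] = dp[i-1][j-1]+1 when the i-th and j-th characters match, else max(dp[i-1][j], dp[i][j-1]).
    ·  R  R  P  P  R  R  D  P  D  D
 ·  0  0  0  0  0  0  0  0  0  0  0
 P  0  0  0  1  1  1  1  1  1  1  1
 P  0  0  0  1  2  2  2  2  2  2  2
 P  0  0  0  1  2  2  2  2  3  3  3
 R  0  1  1  1  2  3  3  3  3  3  3
 R  0  1  2  2  2  3  4  4  4  4  4
 P  0  1  2  3  3  3  4  4  5  5  5
 R  0  1  2  3  3  4  4  4  5  5  5
 R  0  1  2  3  3  4  5  5  5  5  5
 P  0  1  2  3  4  4  5  5  6  6  6
 P  0  1  2  3  4  4  5  5  6  6  6
 R  0  1  2  3  4  5  5  5  6  6  6
 R  0  1  2  3  4  5  6  6  6  6  6
 P  0  1  2  3  4  5  6  6  7  7  7
 D  0  1  2  3  4  5  6  7  7  8  8
 D  0  1  2  3  4  5  6  7  7  8  9
dp[15][10] = 9. One LCS (by backtracking along matches): RRPPRRPDD.

9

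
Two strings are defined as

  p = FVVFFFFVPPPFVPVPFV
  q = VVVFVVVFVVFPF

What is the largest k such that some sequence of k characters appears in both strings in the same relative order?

9

Pick F [1,4], then V [2,5], then V [3,6], then V [8,7], then F [12,8], then V [13,9], then V [15,10], then P [16,12], then F [17,13]; all 9 characters appear in both, in order. Since dp[18][13] = 9, nothing longer is possible.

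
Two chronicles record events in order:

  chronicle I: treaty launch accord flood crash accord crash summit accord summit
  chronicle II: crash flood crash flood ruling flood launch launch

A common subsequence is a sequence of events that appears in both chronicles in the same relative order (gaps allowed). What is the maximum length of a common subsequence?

2

Match flood at chronicle I[4]=chronicle II[2], then crash at chronicle I[5]=chronicle II[3] — 2 events in the same relative order in both. dp[10][8] = 2 confirms this is the maximum.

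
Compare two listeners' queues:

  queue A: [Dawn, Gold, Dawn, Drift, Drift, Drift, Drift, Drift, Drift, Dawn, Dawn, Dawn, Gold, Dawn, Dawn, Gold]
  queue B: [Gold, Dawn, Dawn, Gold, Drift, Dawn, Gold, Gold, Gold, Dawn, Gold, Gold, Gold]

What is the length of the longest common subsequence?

7

Taking Dawn at queue A[1]=queue B[3], Gold at queue A[2]=queue B[4], Drift at queue A[9]=queue B[5], Dawn at queue A[10]=queue B[6], Dawn at queue A[11]=queue B[10], Gold at queue A[13]=queue B[12], Gold at queue A[16]=queue B[13] gives a common subsequence of length 7, and the DP table's final entry dp[16][13] is also 7, so no common subsequence is longer.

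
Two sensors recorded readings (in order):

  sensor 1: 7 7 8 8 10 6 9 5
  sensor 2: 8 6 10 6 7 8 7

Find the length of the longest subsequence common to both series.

3

Taking 8 at sensor 1[3]=sensor 2[1], 10 at sensor 1[5]=sensor 2[3], 6 at sensor 1[6]=sensor 2[4] gives a common subsequence of length 3, and the DP table's final entry dp[8][7] is also 3, so no common subsequence is longer.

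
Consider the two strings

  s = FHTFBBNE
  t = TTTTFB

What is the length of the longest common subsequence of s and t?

Match T [3,4], F [4,5], B [6,6] — 3 characters in the same relative order in both, and the DP table's final entry dp[8][6] is also 3, so no common subsequence is longer.

3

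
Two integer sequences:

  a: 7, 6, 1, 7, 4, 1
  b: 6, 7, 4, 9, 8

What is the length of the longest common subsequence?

Match 6 [2,1], 7 [4,2], 4 [5,3] — 3 values in the same relative order in both, and the DP table's final entry dp[6][5] is also 3, so no common subsequence is longer.

3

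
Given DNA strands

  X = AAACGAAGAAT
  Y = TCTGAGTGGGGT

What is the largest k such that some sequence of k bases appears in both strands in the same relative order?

5

Let dp[i][j] be the LCS length of the first i bases of X and the first j bases of Y. dp[i][j] = dp[i-1][j-1]+1 when the i-th and j-th bases match, else max(dp[i-1][j], dp[i][j-1]).
    ·  T  C  T  G  A  G  T  G  G  G  G  T
 ·  0  0  0  0  0  0  0  0  0  0  0  0  0
 A  0  0  0  0  0  1  1  1  1  1  1  1  1
 A  0  0  0  0  0  1  1  1  1  1  1  1  1
 A  0  0  0  0  0  1  1  1  1  1  1  1  1
 C  0  0  1  1  1  1  1  1  1  1  1  1  1
 G  0  0  1  1  2  2  2  2  2  2  2  2  2
 A  0  0  1  1  2  3  3  3  3  3  3  3  3
 A  0  0  1  1  2  3  3  3  3  3  3  3  3
 G  0  0  1  1  2  3  4  4  4  4  4  4  4
 A  0  0  1  1  2  3  4  4  4  4  4  4  4
 A  0  0  1  1  2  3  4  4  4  4  4  4  4
 T  0  1  1  2  2  3  4  5  5  5  5  5  5
dp[11][12] = 5. One LCS (by backtracking along matches): CGAGT.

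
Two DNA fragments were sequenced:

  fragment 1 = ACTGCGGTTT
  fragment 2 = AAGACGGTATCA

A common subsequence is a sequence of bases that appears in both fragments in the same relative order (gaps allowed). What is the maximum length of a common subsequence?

7

Let dp[i][j] be the LCS length of the first i bases of fragment 1 and the first j bases of fragment 2. dp[i][j] = dp[i-1][j-1]+1 when the i-th and j-th bases match, else max(dp[i-1][j], dp[i][j-1]).
    ·  A  A  G  A  C  G  G  T  A  T  C  A
 ·  0  0  0  0  0  0  0  0  0  0  0  0  0
 A  0  1  1  1  1  1  1  1  1  1  1  1  1
 C  0  1  1  1  1  2  2  2  2  2  2  2  2
 T  0  1  1  1  1  2  2  2  3  3  3  3  3
 G  0  1  1  2  2  2  3  3  3  3  3  3  3
 C  0  1  1  2  2  3  3  3  3  3  3  4  4
 G  0  1  1  2  2  3  4  4  4  4  4  4  4
 G  0  1  1  2  2  3  4  5  5  5  5  5  5
 T  0  1  1  2  2  3  4  5  6  6  6  6  6
 T  0  1  1  2  2  3  4  5  6  6  7  7  7
 T  0  1  1  2  2  3  4  5  6  6  7  7  7
dp[10][12] = 7. One LCS (by backtracking along matches): AGCGGTT.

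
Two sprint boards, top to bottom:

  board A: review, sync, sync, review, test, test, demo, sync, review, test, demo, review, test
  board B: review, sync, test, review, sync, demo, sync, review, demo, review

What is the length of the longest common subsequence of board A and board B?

8

Match review [1,1], then sync [2,2], then sync [3,5], then demo [7,6], then sync [8,7], then review [9,8], then demo [11,9], then review [12,10] — 8 tasks in the same relative order in both. dp[13][10] = 8 confirms this is the maximum.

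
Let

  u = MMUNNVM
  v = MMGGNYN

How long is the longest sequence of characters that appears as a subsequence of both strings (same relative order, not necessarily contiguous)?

4

Pick M (u #1, v #1), then M (u #2, v #2), then N (u #4, v #5), then N (u #5, v #7); all 4 characters appear in both, in order, and the DP table's final entry dp[7][7] is also 4, so no common subsequence is longer.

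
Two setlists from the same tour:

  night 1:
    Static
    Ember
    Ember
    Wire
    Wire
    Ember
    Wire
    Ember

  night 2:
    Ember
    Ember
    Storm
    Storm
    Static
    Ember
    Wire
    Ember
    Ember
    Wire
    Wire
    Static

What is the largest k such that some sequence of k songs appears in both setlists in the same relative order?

Match Static (night 1 #1, night 2 #5), Ember (night 1 #2, night 2 #8), Ember (night 1 #3, night 2 #9), Wire (night 1 #4, night 2 #10), Wire (night 1 #5, night 2 #11) — 5 songs in the same relative order in both. Since dp[8][12] = 5, nothing longer is possible.

5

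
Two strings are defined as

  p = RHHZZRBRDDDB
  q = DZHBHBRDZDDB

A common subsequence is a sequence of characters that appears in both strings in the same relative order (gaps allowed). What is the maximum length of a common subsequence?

8

Let dp[i][j] be the LCS length of the first i characters of p and the first j characters of q. dp[i][j] = dp[i-1][j-1]+1 when the i-th and j-th characters match, else max(dp[i-1][j], dp[i][j-1]).
    ·  D  Z  H  B  H  B  R  D  Z  D  D  B
 ·  0  0  0  0  0  0  0  0  0  0  0  0  0
 R  0  0  0  0  0  0  0  1  1  1  1  1  1
 H  0  0  0  1  1  1  1  1  1  1  1  1  1
 H  0  0  0  1  1  2  2  2  2  2  2  2  2
 Z  0  0  1  1  1  2  2  2  2  3  3  3  3
 Z  0  0  1  1  1  2  2  2  2  3  3  3  3
 R  0  0  1  1  1  2  2  3  3  3  3  3  3
 B  0  0  1  1  2  2  3  3  3  3  3  3  4
 R  0  0  1  1  2  2  3  4  4  4  4  4  4
 D  0  1  1  1  2  2  3  4  5  5  5  5  5
 D  0  1  1  1  2  2  3  4  5  5  6  6  6
 D  0  1  1  1  2  2  3  4  5  5  6  7  7
 B  0  1  1  1  2  2  3  4  5  5  6  7  8
dp[12][12] = 8. One LCS (by backtracking along matches): HHBRDDDB.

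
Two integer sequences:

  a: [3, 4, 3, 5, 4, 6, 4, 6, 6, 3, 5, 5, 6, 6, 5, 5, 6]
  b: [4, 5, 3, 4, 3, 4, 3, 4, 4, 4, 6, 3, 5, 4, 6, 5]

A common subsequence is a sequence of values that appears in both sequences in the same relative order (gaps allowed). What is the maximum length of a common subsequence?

10

One common subsequence of length 10: 3 at a[1]=b[5], 4 at a[2]=b[6], 3 at a[3]=b[7], 4 at a[5]=b[9], 4 at a[7]=b[10], 6 at a[9]=b[11], 3 at a[10]=b[12], 5 at a[11]=b[13], 6 at a[14]=b[15], 5 at a[16]=b[16], and the DP table's final entry dp[17][16] is also 10, so no common subsequence is longer.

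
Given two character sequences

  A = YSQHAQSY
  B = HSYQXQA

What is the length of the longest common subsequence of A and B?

Taking Y [1,3] → Q [3,6] → A [5,7] gives a common subsequence of length 3, and the DP table's final entry dp[8][7] is also 3, so no common subsequence is longer.

3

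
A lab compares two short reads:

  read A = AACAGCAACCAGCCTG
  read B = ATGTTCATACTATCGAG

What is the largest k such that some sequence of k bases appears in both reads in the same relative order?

9

Taking A (read A #1, read B #1); then G (read A #5, read B #3); then C (read A #6, read B #6); then A (read A #7, read B #7); then A (read A #8, read B #9); then C (read A #9, read B #10); then C (read A #10, read B #14); then A (read A #11, read B #16); then G (read A #16, read B #17) gives a common subsequence of length 9. Since dp[16][17] = 9, nothing longer is possible.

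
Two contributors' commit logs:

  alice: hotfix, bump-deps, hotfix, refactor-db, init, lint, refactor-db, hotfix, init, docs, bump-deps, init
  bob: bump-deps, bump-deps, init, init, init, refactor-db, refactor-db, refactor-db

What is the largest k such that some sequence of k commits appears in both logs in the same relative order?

Match bump-deps [2,2], then init [5,3], then init [9,4], then init [12,5] — 4 commits in the same relative order in both. The LCS DP gives dp[12][8] = 4, so this is optimal.

4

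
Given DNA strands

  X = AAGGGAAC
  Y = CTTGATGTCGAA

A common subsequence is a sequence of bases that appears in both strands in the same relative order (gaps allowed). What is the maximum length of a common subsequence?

Let dp[i][j] be the LCS length of the first i bases of X and the first j bases of Y. dp[i][j] = dp[i-1][j-1]+1 when the i-th and j-th bases match, else max(dp[i-1][j], dp[i][j-1]).
    ·  C  T  T  G  A  T  G  T  C  G  A  A
 ·  0  0  0  0  0  0  0  0  0  0  0  0  0
 A  0  0  0  0  0  1  1  1  1  1  1  1  1
 A  0  0  0  0  0  1  1  1  1  1  1  2  2
 G  0  0  0  0  1  1  1  2  2  2  2  2  2
 G  0  0  0  0  1  1  1  2  2  2  3  3  3
 G  0  0  0  0  1  1  1  2  2  2  3  3  3
 A  0  0  0  0  1  2  2  2  2  2  3  4  4
 A  0  0  0  0  1  2  2  2  2  2  3  4  5
 C  0  1  1  1  1  2  2  2  2  3  3  4  5
dp[8][12] = 5. One LCS (by backtracking along matches): AGGAA.

5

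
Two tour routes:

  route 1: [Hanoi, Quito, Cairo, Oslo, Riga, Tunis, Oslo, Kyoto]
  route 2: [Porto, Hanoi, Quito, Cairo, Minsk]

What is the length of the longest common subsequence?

3

Match Hanoi at route 1[1]=route 2[2], Quito at route 1[2]=route 2[3], Cairo at route 1[3]=route 2[4] — 3 stops in the same relative order in both. The LCS DP gives dp[8][5] = 3, so this is optimal.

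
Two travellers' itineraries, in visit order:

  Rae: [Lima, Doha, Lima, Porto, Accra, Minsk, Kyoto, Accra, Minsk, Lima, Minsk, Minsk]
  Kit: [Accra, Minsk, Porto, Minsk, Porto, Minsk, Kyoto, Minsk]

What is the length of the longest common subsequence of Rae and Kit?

5

Match Accra at Rae[5]=Kit[1], Minsk at Rae[6]=Kit[2], Minsk at Rae[9]=Kit[4], Minsk at Rae[11]=Kit[6], Minsk at Rae[12]=Kit[8] — 5 stops in the same relative order in both, and the DP table's final entry dp[12][8] is also 5, so no common subsequence is longer.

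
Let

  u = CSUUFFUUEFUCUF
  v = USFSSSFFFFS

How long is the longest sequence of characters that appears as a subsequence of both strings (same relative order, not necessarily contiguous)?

5

Pick S at u[2]=v[6], F at u[5]=v[7], F at u[6]=v[8], F at u[10]=v[9], F at u[14]=v[10]; all 5 characters appear in both, in order, and the DP table's final entry dp[14][11] is also 5, so no common subsequence is longer.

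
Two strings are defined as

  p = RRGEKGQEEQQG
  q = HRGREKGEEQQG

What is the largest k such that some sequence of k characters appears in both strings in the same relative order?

Match R at p[1]=q[2] → R at p[2]=q[4] → E at p[4]=q[5] → K at p[5]=q[6] → G at p[6]=q[7] → E at p[8]=q[8] → E at p[9]=q[9] → Q at p[10]=q[10] → Q at p[11]=q[11] → G at p[12]=q[12] — 10 characters in the same relative order in both, and the DP table's final entry dp[12][12] is also 10, so no common subsequence is longer.

10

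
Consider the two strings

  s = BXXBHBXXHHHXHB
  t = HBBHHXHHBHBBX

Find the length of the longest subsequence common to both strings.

8

One common subsequence of length 8: B at s[1]=t[2], B at s[4]=t[3], H at s[5]=t[5], X at s[8]=t[6], H at s[9]=t[7], H at s[10]=t[8], H at s[11]=t[10], X at s[12]=t[13]. Since dp[14][13] = 8, nothing longer is possible.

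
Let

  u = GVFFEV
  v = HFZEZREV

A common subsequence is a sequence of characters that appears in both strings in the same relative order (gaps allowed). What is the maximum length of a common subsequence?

One common subsequence of length 3: F [3,2], E [5,7], V [6,8], and the DP table's final entry dp[6][8] is also 3, so no common subsequence is longer.

3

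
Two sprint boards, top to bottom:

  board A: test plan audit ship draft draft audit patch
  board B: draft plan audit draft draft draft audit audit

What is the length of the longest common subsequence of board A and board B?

One common subsequence of length 5: plan (board A #2, board B #2), then audit (board A #3, board B #3), then draft (board A #5, board B #5), then draft (board A #6, board B #6), then audit (board A #7, board B #8). dp[8][8] = 5 confirms this is the maximum.

5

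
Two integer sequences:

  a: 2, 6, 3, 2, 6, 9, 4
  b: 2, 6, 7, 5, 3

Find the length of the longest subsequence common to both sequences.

3

Taking 2 at a[1]=b[1], 6 at a[2]=b[2], 3 at a[3]=b[5] gives a common subsequence of length 3. The LCS DP gives dp[7][5] = 3, so this is optimal.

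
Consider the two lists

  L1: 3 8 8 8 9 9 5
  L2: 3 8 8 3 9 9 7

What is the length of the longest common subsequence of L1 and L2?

5

Let dp[i][j] be the LCS length of the first i values of L1 and the first j values of L2. dp[i][j] = dp[i-1][j-1]+1 when the i-th and j-th values match, else max(dp[i-1][j], dp[i][j-1]).
    ·  3  8  8  3  9  9  7
 ·  0  0  0  0  0  0  0  0
 3  0  1  1  1  1  1  1  1
 8  0  1  2  2  2  2  2  2
 8  0  1  2  3  3  3  3  3
 8  0  1  2  3  3  3  3  3
 9  0  1  2  3  3  4  4  4
 9  0  1  2  3  3  4  5  5
 5  0  1  2  3  3  4  5  5
dp[7][7] = 5. One LCS (by backtracking along matches): 3, 8, 8, 9, 9.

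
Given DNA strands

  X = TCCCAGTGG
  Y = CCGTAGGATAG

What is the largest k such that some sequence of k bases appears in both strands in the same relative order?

6

One common subsequence of length 6: C [2,1], C [3,2], A [5,5], G [6,7], T [7,9], G [9,11], and the DP table's final entry dp[9][11] is also 6, so no common subsequence is longer.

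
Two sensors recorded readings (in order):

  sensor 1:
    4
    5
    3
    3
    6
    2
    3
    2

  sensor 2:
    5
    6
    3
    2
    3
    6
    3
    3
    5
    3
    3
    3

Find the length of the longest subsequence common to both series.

5

Match 5 at sensor 1[2]=sensor 2[1], 3 at sensor 1[3]=sensor 2[3], 3 at sensor 1[4]=sensor 2[5], 6 at sensor 1[5]=sensor 2[6], 3 at sensor 1[7]=sensor 2[12] — 5 values in the same relative order in both. The LCS DP gives dp[8][12] = 5, so this is optimal.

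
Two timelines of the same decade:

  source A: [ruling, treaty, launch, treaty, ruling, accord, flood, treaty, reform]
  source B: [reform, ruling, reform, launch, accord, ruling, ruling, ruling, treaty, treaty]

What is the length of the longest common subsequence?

One common subsequence of length 4: ruling at source A[1]=source B[2] → launch at source A[3]=source B[4] → treaty at source A[4]=source B[9] → treaty at source A[8]=source B[10], and the DP table's final entry dp[9][10] is also 4, so no common subsequence is longer.

4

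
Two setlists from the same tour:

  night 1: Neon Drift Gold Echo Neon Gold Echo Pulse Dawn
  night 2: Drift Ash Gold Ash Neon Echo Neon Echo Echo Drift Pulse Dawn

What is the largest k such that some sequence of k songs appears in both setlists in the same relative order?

Pick Drift at night 1[2]=night 2[1]; then Gold at night 1[3]=night 2[3]; then Echo at night 1[4]=night 2[6]; then Neon at night 1[5]=night 2[7]; then Echo at night 1[7]=night 2[9]; then Pulse at night 1[8]=night 2[11]; then Dawn at night 1[9]=night 2[12]; all 7 songs appear in both, in order. Since dp[9][12] = 7, nothing longer is possible.

7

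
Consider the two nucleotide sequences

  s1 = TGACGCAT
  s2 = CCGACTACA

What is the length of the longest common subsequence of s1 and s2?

Let dp[i][j] be the LCS length of the first i bases of s1 and the first j bases of s2. dp[i][j] = dp[i-1][j-1]+1 when the i-th and j-th bases match, else max(dp[i-1][j], dp[i][j-1]).
    ·  C  C  G  A  C  T  A  C  A
 ·  0  0  0  0  0  0  0  0  0  0
 T  0  0  0  0  0  0  1  1  1  1
 G  0  0  0  1  1  1  1  1  1  1
 A  0  0  0  1  2  2  2  2  2  2
 C  0  1  1  1  2  3  3  3  3  3
 G  0  1  1  2  2  3  3  3  3  3
 C  0  1  2  2  2  3  3  3  4  4
 A  0  1  2  2  3  3  3  4  4  5
 T  0  1  2  2  3  3  4  4  4  5
dp[8][9] = 5. One LCS (by backtracking along matches): GACCA.

5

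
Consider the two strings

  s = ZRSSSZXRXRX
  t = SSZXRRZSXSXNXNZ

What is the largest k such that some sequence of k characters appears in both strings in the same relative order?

Pick S (s #4, t #1); then S (s #5, t #2); then Z (s #6, t #3); then X (s #7, t #4); then R (s #8, t #6); then X (s #9, t #11); then X (s #11, t #13); all 7 characters appear in both, in order. The LCS DP gives dp[11][15] = 7, so this is optimal.

7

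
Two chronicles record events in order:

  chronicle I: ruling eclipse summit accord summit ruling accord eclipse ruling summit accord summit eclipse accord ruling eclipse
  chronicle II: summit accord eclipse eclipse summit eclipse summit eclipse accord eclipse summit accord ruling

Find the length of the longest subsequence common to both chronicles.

9

Pick summit (chronicle I #3, chronicle II #1); then accord (chronicle I #4, chronicle II #2); then summit (chronicle I #5, chronicle II #5); then eclipse (chronicle I #8, chronicle II #6); then summit (chronicle I #10, chronicle II #7); then accord (chronicle I #11, chronicle II #9); then summit (chronicle I #12, chronicle II #11); then accord (chronicle I #14, chronicle II #12); then ruling (chronicle I #15, chronicle II #13); all 9 events appear in both, in order. Since dp[16][13] = 9, nothing longer is possible.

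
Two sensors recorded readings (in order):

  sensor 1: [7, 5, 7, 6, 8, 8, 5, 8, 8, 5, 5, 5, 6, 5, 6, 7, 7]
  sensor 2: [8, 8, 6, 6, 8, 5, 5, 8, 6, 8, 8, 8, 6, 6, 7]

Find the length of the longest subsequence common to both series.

8

Taking 5 [2,7]; then 6 [4,9]; then 8 [6,10]; then 8 [8,11]; then 8 [9,12]; then 6 [13,13]; then 6 [15,14]; then 7 [17,15] gives a common subsequence of length 8. Since dp[17][15] = 8, nothing longer is possible.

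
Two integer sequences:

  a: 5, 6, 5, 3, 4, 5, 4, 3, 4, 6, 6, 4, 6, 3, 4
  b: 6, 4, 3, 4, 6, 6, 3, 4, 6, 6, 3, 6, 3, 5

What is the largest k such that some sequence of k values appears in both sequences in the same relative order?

9

Match 6 [2,1], then 3 [4,3], then 4 [5,4], then 3 [8,7], then 4 [9,8], then 6 [10,9], then 6 [11,10], then 6 [13,12], then 3 [14,13] — 9 values in the same relative order in both, and the DP table's final entry dp[15][14] is also 9, so no common subsequence is longer.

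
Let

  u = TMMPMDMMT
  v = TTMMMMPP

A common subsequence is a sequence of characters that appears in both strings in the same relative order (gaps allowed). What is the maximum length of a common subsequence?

5

Let dp[i][j] be the LCS length of the first i characters of u and the first j characters of v. dp[i][j] = dp[i-1][j-1]+1 when the i-th and j-th characters match, else max(dp[i-1][j], dp[i][j-1]).
    ·  T  T  M  M  M  M  P  P
 ·  0  0  0  0  0  0  0  0  0
 T  0  1  1  1  1  1  1  1  1
 M  0  1  1  2  2  2  2  2  2
 M  0  1  1  2  3  3  3  3  3
 P  0  1  1  2  3  3  3  4  4
 M  0  1  1  2  3  4  4  4  4
 D  0  1  1  2  3  4  4  4  4
 M  0  1  1  2  3  4  5  5  5
 M  0  1  1  2  3  4  5  5  5
 T  0  1  2  2  3  4  5  5  5
dp[9][8] = 5. One LCS (by backtracking along matches): TMMMM.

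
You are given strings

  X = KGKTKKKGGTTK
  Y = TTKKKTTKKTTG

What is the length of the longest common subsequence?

Let dp[i][j] be the LCS length of the first i characters of X and the first j characters of Y. dp[i][j] = dp[i-1][j-1]+1 when the i-th and j-th characters match, else max(dp[i-1][j], dp[i][j-1]).
    ·  T  T  K  K  K  T  T  K  K  T  T  G
 ·  0  0  0  0  0  0  0  0  0  0  0  0  0
 K  0  0  0  1  1  1  1  1  1  1  1  1  1
 G  0  0  0  1  1  1  1  1  1  1  1  1  2
 K  0  0  0  1  2  2  2  2  2  2  2  2  2
 T  0  1  1  1  2  2  3  3  3  3  3  3  3
 K  0  1  1  2  2  3  3  3  4  4  4  4  4
 K  0  1  1  2  3  3  3  3  4  5  5  5  5
 K  0  1  1  2  3  4  4  4  4  5  5  5  5
 G  0  1  1  2  3  4  4  4  4  5  5  5  6
 G  0  1  1  2  3  4  4  4  4  5  5  5  6
 T  0  1  2  2  3  4  5  5  5  5  6  6  6
 T  0  1  2  2  3  4  5  6  6  6  6  7  7
 K  0  1  2  3  3  4  5  6  7  7  7  7  7
dp[12][12] = 7. One LCS (by backtracking along matches): KKTKKTT.

7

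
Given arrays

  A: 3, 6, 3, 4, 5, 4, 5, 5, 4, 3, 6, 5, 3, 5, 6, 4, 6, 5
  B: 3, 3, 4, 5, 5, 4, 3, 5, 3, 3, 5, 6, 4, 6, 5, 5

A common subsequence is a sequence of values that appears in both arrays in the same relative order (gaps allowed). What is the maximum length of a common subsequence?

One common subsequence of length 14: 3 (A #1, B #1), 3 (A #3, B #2), 4 (A #6, B #3), 5 (A #7, B #4), 5 (A #8, B #5), 4 (A #9, B #6), 3 (A #10, B #7), 5 (A #12, B #8), 3 (A #13, B #10), 5 (A #14, B #11), 6 (A #15, B #12), 4 (A #16, B #13), 6 (A #17, B #14), 5 (A #18, B #16). The LCS DP gives dp[18][16] = 14, so this is optimal.

14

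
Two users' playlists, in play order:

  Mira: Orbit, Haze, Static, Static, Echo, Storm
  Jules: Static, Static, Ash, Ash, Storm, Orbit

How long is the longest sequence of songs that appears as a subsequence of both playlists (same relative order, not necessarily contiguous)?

Taking Static at Mira[3]=Jules[1], then Static at Mira[4]=Jules[2], then Storm at Mira[6]=Jules[5] gives a common subsequence of length 3, and the DP table's final entry dp[6][6] is also 3, so no common subsequence is longer.

3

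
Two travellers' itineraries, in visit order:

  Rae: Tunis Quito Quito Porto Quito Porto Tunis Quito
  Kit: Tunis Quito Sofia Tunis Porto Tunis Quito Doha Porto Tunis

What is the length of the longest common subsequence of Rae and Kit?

6

Taking Tunis [1,1]; then Quito [2,2]; then Porto [4,5]; then Quito [5,7]; then Porto [6,9]; then Tunis [7,10] gives a common subsequence of length 6. dp[8][10] = 6 confirms this is the maximum.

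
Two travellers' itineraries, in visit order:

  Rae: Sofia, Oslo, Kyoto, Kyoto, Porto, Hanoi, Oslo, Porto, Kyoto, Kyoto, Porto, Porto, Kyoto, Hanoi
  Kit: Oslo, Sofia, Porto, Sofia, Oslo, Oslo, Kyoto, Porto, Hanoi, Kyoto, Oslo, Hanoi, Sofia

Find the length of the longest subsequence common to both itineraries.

Match Sofia [1,4], Oslo [2,6], Kyoto [4,7], Porto [5,8], Hanoi [6,9], Oslo [7,11], Hanoi [14,12] — 7 stops in the same relative order in both, and the DP table's final entry dp[14][13] is also 7, so no common subsequence is longer.

7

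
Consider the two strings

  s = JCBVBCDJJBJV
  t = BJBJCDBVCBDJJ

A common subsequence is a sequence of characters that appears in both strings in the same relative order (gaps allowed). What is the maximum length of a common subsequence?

8

Taking J [1,4]; then C [2,5]; then B [3,7]; then V [4,8]; then B [5,10]; then D [7,11]; then J [9,12]; then J [11,13] gives a common subsequence of length 8. Since dp[12][13] = 8, nothing longer is possible.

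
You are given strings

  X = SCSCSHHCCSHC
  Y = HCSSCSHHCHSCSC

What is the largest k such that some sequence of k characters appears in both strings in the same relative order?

10

Pick S (X #1, Y #3); then S (X #3, Y #4); then C (X #4, Y #5); then S (X #5, Y #6); then H (X #6, Y #7); then H (X #7, Y #8); then C (X #8, Y #9); then C (X #9, Y #12); then S (X #10, Y #13); then C (X #12, Y #14); all 10 characters appear in both, in order. dp[12][14] = 10 confirms this is the maximum.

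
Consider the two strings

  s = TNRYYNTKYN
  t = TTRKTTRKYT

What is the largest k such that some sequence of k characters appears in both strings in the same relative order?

5

Match T (s #1, t #2); then R (s #3, t #3); then T (s #7, t #6); then K (s #8, t #8); then Y (s #9, t #9) — 5 characters in the same relative order in both. dp[10][10] = 5 confirms this is the maximum.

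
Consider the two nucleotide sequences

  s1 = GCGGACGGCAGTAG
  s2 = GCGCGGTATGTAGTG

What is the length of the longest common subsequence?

Match G [1,1] → C [2,2] → G [4,3] → C [6,4] → G [7,5] → G [8,6] → A [10,8] → G [11,10] → T [12,11] → A [13,12] → G [14,15] — 11 bases in the same relative order in both. dp[14][15] = 11 confirms this is the maximum.

11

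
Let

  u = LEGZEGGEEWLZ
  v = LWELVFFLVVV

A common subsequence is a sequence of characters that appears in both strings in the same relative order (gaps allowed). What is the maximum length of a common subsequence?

3

Pick L at u[1]=v[1] → E at u[2]=v[3] → L at u[11]=v[8]; all 3 characters appear in both, in order. The LCS DP gives dp[12][11] = 3, so this is optimal.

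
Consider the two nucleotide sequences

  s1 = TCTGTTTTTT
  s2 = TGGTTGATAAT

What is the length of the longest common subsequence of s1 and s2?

6

Pick T at s1[1]=s2[1], then G at s1[4]=s2[3], then T at s1[5]=s2[4], then T at s1[6]=s2[5], then T at s1[7]=s2[8], then T at s1[10]=s2[11]; all 6 bases appear in both, in order. Since dp[10][11] = 6, nothing longer is possible.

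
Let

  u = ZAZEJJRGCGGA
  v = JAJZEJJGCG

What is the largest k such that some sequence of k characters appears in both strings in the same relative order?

Let dp[i][j] be the LCS length of the first i characters of u and the first j characters of v. dp[i][j] = dp[i-1][j-1]+1 when the i-th and j-th characters match, else max(dp[i-1][j], dp[i][j-1]).
    ·  J  A  J  Z  E  J  J  G  C  G
 ·  0  0  0  0  0  0  0  0  0  0  0
 Z  0  0  0  0  1  1  1  1  1  1  1
 A  0  0  1  1  1  1  1  1  1  1  1
 Z  0  0  1  1  2  2  2  2  2  2  2
 E  0  0  1  1  2  3  3  3  3  3  3
 J  0  1  1  2  2  3  4  4  4  4  4
 J  0  1  1  2  2  3  4  5  5  5  5
 R  0  1  1  2  2  3  4  5  5  5  5
 G  0  1  1  2  2  3  4  5  6  6  6
 C  0  1  1  2  2  3  4  5  6  7  7
 G  0  1  1  2  2  3  4  5  6  7  8
 G  0  1  1  2  2  3  4  5  6  7  8
 A  0  1  2  2  2  3  4  5  6  7  8
dp[12][10] = 8. One LCS (by backtracking along matches): AZEJJGCG.

8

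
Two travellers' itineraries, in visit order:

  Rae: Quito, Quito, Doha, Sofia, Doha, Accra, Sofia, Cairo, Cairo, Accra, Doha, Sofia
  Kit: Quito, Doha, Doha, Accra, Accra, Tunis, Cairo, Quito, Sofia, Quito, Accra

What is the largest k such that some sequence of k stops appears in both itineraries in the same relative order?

6

Match Quito [2,1], then Doha [3,2], then Doha [5,3], then Accra [6,5], then Sofia [7,9], then Accra [10,11] — 6 stops in the same relative order in both. dp[12][11] = 6 confirms this is the maximum.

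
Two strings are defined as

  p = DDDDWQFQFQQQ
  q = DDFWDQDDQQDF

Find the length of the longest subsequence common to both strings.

Let dp[i][j] be the LCS length of the first i characters of p and the first j characters of q. dp[i][j] = dp[i-1][j-1]+1 when the i-th and j-th characters match, else max(dp[i-1][j], dp[i][j-1]).
    ·  D  D  F  W  D  Q  D  D  Q  Q  D  F
 ·  0  0  0  0  0  0  0  0  0  0  0  0  0
 D  0  1  1  1  1  1  1  1  1  1  1  1  1
 D  0  1  2  2  2  2  2  2  2  2  2  2  2
 D  0  1  2  2  2  3  3  3  3  3  3  3  3
 D  0  1  2  2  2  3  3  4  4  4  4  4  4
 W  0  1  2  2  3  3  3  4  4  4  4  4  4
 Q  0  1  2  2  3  3  4  4  4  5  5  5  5
 F  0  1  2  3  3  3  4  4  4  5  5  5  6
 Q  0  1  2  3  3  3  4  4  4  5  6  6  6
 F  0  1  2  3  3  3  4  4  4  5  6  6  7
 Q  0  1  2  3  3  3  4  4  4  5  6  6  7
 Q  0  1  2  3  3  3  4  4  4  5  6  6  7
 Q  0  1  2  3  3  3  4  4  4  5  6  6  7
dp[12][12] = 7. One LCS (by backtracking along matches): DDDDQQF.

7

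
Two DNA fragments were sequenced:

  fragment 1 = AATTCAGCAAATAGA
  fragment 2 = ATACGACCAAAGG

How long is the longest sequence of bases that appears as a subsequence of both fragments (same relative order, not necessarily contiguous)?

Match A (fragment 1 #1, fragment 2 #1), A (fragment 1 #2, fragment 2 #3), C (fragment 1 #5, fragment 2 #4), A (fragment 1 #6, fragment 2 #6), C (fragment 1 #8, fragment 2 #8), A (fragment 1 #9, fragment 2 #9), A (fragment 1 #10, fragment 2 #10), A (fragment 1 #11, fragment 2 #11), G (fragment 1 #14, fragment 2 #13) — 9 bases in the same relative order in both. The LCS DP gives dp[15][13] = 9, so this is optimal.

9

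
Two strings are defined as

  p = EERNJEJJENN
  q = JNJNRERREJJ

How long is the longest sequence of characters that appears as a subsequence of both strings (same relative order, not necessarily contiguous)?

Let dp[i][j] be the LCS length of the first i characters of p and the first j characters of q. dp[i][j] = dp[i-1][j-1]+1 when the i-th and j-th characters match, else max(dp[i-1][j], dp[i][j-1]).
    ·  J  N  J  N  R  E  R  R  E  J  J
 ·  0  0  0  0  0  0  0  0  0  0  0  0
 E  0  0  0  0  0  0  1  1  1  1  1  1
 E  0  0  0  0  0  0  1  1  1  2  2  2
 R  0  0  0  0  0  1  1  2  2  2  2  2
 N  0  0  1  1  1  1  1  2  2  2  2  2
 J  0  1  1  2  2  2  2  2  2  2  3  3
 E  0  1  1  2  2  2  3  3  3  3  3  3
 J  0  1  1  2  2  2  3  3  3  3  4  4
 J  0  1  1  2  2  2  3  3  3  3  4  5
 E  0  1  1  2  2  2  3  3  3  4  4  5
 N  0  1  2  2  3  3  3  3  3  4  4  5
 N  0  1  2  2  3  3  3  3  3  4  4  5
dp[11][11] = 5. One LCS (by backtracking along matches): EREJJ.

5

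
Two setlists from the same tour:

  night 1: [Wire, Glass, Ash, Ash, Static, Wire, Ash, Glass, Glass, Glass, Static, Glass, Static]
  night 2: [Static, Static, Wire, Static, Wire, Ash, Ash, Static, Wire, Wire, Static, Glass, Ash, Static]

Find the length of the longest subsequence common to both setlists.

One common subsequence of length 8: Wire (night 1 #1, night 2 #5), then Ash (night 1 #3, night 2 #6), then Ash (night 1 #4, night 2 #7), then Static (night 1 #5, night 2 #8), then Wire (night 1 #6, night 2 #10), then Static (night 1 #11, night 2 #11), then Glass (night 1 #12, night 2 #12), then Static (night 1 #13, night 2 #14). Since dp[13][14] = 8, nothing longer is possible.

8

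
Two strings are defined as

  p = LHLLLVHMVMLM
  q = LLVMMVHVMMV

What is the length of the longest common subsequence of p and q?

Taking L at p[1]=q[1], L at p[3]=q[2], V at p[6]=q[6], H at p[7]=q[7], V at p[9]=q[8], M at p[10]=q[9], M at p[12]=q[10] gives a common subsequence of length 7. dp[12][11] = 7 confirms this is the maximum.

7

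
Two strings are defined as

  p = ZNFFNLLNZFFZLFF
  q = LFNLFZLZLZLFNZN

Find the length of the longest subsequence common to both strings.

Taking F at p[4]=q[2]; then N at p[5]=q[3]; then L at p[6]=q[4]; then L at p[7]=q[7]; then Z at p[9]=q[8]; then Z at p[12]=q[10]; then L at p[13]=q[11]; then F at p[14]=q[12] gives a common subsequence of length 8. Since dp[15][15] = 8, nothing longer is possible.

8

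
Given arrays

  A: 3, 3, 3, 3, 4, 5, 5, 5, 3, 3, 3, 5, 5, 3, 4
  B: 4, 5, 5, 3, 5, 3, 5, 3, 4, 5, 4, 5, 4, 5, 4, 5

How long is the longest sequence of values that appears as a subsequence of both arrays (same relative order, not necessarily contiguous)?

Pick 4 (A #5, B #1), 5 (A #6, B #2), 5 (A #7, B #3), 5 (A #8, B #5), 3 (A #9, B #6), 3 (A #10, B #8), 5 (A #12, B #12), 5 (A #13, B #14), 4 (A #15, B #15); all 9 values appear in both, in order, and the DP table's final entry dp[15][16] is also 9, so no common subsequence is longer.

9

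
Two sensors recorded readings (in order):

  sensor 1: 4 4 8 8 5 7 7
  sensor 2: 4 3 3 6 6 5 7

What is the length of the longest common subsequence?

3

Let dp[i][j] be the LCS length of the first i values of sensor 1 and the first j values of sensor 2. dp[i][j] = dp[i-1][j-1]+1 when the i-th and j-th values match, else max(dp[i-1][j], dp[i][j-1]).
    ·  4  3  3  6  6  5  7
 ·  0  0  0  0  0  0  0  0
 4  0  1  1  1  1  1  1  1
 4  0  1  1  1  1  1  1  1
 8  0  1  1  1  1  1  1  1
 8  0  1  1  1  1  1  1  1
 5  0  1  1  1  1  1  2  2
 7  0  1  1  1  1  1  2  3
 7  0  1  1  1  1  1  2  3
dp[7][7] = 3. One LCS (by backtracking along matches): 4, 5, 7.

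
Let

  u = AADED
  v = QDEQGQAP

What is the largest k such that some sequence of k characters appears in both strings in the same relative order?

Let dp[i][j] be the LCS length of the first i characters of u and the first j characters of v. dp[i][j] = dp[i-1][j-1]+1 when the i-th and j-th characters match, else max(dp[i-1][j], dp[i][j-1]).
    ·  Q  D  E  Q  G  Q  A  P
 ·  0  0  0  0  0  0  0  0  0
 A  0  0  0  0  0  0  0  1  1
 A  0  0  0  0  0  0  0  1  1
 D  0  0  1  1  1  1  1  1  1
 E  0  0  1  2  2  2  2  2  2
 D  0  0  1  2  2  2  2  2  2
dp[5][8] = 2. One LCS (by backtracking along matches): DE.

2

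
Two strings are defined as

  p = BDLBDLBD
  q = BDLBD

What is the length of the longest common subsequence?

5

Pick B at p[4]=q[1], D at p[5]=q[2], L at p[6]=q[3], B at p[7]=q[4], D at p[8]=q[5]; all 5 characters appear in both, in order. Since dp[8][5] = 5, nothing longer is possible.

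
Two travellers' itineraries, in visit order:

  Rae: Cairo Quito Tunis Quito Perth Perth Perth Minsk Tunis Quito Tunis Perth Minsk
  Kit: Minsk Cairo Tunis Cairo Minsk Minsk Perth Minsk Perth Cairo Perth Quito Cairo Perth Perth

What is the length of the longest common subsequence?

Match Cairo [1,2] → Tunis [3,3] → Perth [5,7] → Perth [6,9] → Perth [7,11] → Quito [10,12] → Perth [12,15] — 7 stops in the same relative order in both. Since dp[13][15] = 7, nothing longer is possible.

7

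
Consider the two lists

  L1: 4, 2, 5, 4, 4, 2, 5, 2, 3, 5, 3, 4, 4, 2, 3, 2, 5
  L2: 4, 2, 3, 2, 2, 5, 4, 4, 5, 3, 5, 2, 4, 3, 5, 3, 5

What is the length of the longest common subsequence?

11

One common subsequence of length 11: 4 at L1[1]=L2[1] → 2 at L1[2]=L2[5] → 5 at L1[3]=L2[6] → 4 at L1[4]=L2[7] → 4 at L1[5]=L2[8] → 5 at L1[7]=L2[11] → 2 at L1[8]=L2[12] → 3 at L1[9]=L2[14] → 5 at L1[10]=L2[15] → 3 at L1[15]=L2[16] → 5 at L1[17]=L2[17]. dp[17][17] = 11 confirms this is the maximum.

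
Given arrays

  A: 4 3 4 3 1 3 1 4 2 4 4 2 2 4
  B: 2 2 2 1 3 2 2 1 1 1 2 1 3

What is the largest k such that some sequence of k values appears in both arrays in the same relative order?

5

Match 1 [5,4], then 3 [6,5], then 2 [9,6], then 2 [12,7], then 2 [13,11] — 5 values in the same relative order in both. dp[14][13] = 5 confirms this is the maximum.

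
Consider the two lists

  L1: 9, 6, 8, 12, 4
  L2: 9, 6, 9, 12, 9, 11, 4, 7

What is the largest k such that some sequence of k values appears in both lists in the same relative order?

4

Pick 9 at L1[1]=L2[1], then 6 at L1[2]=L2[2], then 12 at L1[4]=L2[4], then 4 at L1[5]=L2[7]; all 4 values appear in both, in order, and the DP table's final entry dp[5][8] is also 4, so no common subsequence is longer.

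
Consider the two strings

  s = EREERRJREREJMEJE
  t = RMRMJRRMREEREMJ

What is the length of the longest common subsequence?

Pick R at s[2]=t[3], R at s[5]=t[6], R at s[6]=t[7], R at s[8]=t[9], E at s[9]=t[11], R at s[10]=t[12], E at s[11]=t[13], M at s[13]=t[14], J at s[15]=t[15]; all 9 characters appear in both, in order, and the DP table's final entry dp[16][15] is also 9, so no common subsequence is longer.

9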